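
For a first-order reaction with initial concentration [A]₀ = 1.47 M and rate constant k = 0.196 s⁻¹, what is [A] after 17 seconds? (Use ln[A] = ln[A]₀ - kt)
0.0525 M

ln[A] = ln[A]₀ - k·t = ln(1.47) - (0.196)·(17) = 0.3853 - 3.3320 = -2.9467
[A] = e^(-2.9467) = 0.0525 M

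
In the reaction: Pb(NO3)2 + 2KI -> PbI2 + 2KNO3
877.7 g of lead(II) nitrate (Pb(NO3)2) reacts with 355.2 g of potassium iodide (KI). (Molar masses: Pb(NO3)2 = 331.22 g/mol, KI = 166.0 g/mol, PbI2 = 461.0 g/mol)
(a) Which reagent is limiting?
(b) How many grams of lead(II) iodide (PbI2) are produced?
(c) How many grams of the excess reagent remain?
(a) KI, (b) 493.2 g, (c) 523.3 g

Moles of Pb(NO3)2 = 877.7 g ÷ 331.22 g/mol = 2.6499 mol
Moles of KI = 355.2 g ÷ 166.0 g/mol = 2.13976 mol
Moles ÷ coefficient: Pb(NO3)2: 2.6499/1 = 2.65, KI: 2.13976/2 = 1.07
(a) KI has the smaller value, so KI is the limiting reagent.
(b) Moles of PbI2 = 2.13976 mol KI × (1/2) = 1.06988 mol; mass = 1.06988 mol × 461.0 g/mol = 493.2 g
(c) Pb(NO3)2 consumed = 2.13976 × (1/2) = 1.06988 mol; remaining = 2.6499 − 1.06988 = 1.58002 mol; mass = 1.58002 mol × 331.22 g/mol = 523.3 g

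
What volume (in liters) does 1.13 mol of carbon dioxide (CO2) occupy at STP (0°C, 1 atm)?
At STP, 1 mol of gas occupies 22.4 L
Volume = 1.13 mol × 22.4 L/mol = 25.31 L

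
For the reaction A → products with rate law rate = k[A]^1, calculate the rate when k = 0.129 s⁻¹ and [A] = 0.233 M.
0.03006 M/s

rate = k·[A]^1 = 0.129·(0.233)^1 = 0.129·0.233 = 0.03006 M/s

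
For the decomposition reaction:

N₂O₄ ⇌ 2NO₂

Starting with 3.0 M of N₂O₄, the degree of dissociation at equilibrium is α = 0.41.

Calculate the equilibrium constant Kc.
K_c = 3.4190

x = α·[A]₀ = 0.41 × 3.0 = 1.23 M dissociated.
At eq: [N₂O₄] = 3.0 − 1.23 = 1.77 M; [NO₂] = 2x = 2.46 M.
Kc = [NO₂]²/[N₂O₄] = (2.46)²/1.77 = 3.419.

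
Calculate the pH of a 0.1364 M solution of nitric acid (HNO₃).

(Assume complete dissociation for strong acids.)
pH = 0.87

[H⁺] = 0.1364 M for strong acid. pH = -log[H⁺] = -log(0.1364)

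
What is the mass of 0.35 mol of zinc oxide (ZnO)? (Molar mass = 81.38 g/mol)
Mass = 0.35 mol × 81.38 g/mol = 28.48 g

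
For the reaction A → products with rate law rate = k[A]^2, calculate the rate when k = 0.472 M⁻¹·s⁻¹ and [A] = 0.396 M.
0.07402 M/s

rate = k·[A]^2 = 0.472·(0.396)^2 = 0.472·0.156816 = 0.07402 M/s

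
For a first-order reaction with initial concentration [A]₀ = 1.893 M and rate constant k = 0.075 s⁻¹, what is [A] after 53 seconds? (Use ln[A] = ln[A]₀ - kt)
0.0355 M

ln[A] = ln[A]₀ - k·t = ln(1.893) - (0.075)·(53) = 0.6382 - 3.9750 = -3.3368
[A] = e^(-3.3368) = 0.0355 M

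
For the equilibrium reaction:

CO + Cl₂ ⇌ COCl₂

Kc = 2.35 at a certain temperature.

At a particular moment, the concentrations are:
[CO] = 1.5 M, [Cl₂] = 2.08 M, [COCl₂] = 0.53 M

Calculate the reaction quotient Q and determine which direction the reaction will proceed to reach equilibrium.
Q = 0.170, Q < K, reaction proceeds forward (toward products)

Q = ([COCl₂]) / ([CO] × [Cl₂])
  = ((0.53)) / ((1.5)·(2.08)) = 0.53/3.12 = 0.1699
Since Q = 0.1699 < Kc = 2.35, the reaction proceeds forward (toward products) to reach equilibrium.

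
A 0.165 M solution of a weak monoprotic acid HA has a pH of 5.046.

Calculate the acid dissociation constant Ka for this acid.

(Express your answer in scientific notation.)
K_a = 4.90e-10

[H⁺] = 10^(−pH) = 10^(−5.046) = 8.995e-06 M. For HA ⇌ H⁺ + A⁻, Ka = x²/(C − x) = (8.995e-06)²/(0.165 − 8.995e-06) = 4.90e-10.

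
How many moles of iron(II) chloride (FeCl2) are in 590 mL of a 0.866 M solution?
Moles = Molarity × Volume (L)
Moles = 0.866 M × 0.59 L = 0.5109 mol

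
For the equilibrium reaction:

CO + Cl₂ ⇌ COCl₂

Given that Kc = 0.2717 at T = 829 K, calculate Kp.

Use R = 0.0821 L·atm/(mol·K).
K_p = 0.0040

Δn = (moles gaseous products) − (moles gaseous reactants) = -1
T = 829 K; RT = 0.0821 × 829 = 68.0609
Kp = Kc·(RT)^Δn = 0.2717 × (68.0609)^-1 = 0.2717 × 0.0146927 = 0.0040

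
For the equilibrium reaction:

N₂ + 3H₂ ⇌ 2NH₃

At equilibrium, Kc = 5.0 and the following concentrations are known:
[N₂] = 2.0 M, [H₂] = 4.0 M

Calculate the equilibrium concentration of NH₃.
[NH₃] = 25.2982 M

Kc = ([NH₃]^2) / ([N₂] × [H₂]^3) = 5.0
[NH₃]^2 = Kc · (reactant terms)/(other product terms) = 5.0 · 128 / 1 = 640
[NH₃] = (640)^(1/2) = 25.2982 M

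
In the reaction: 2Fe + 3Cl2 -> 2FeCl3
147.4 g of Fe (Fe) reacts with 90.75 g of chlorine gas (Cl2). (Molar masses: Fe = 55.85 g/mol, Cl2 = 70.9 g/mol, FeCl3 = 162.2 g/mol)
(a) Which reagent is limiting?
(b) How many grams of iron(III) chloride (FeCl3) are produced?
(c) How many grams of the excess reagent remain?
(a) Cl2, (b) 138.4 g, (c) 99.74 g

Moles of Fe = 147.4 g ÷ 55.85 g/mol = 2.63921 mol
Moles of Cl2 = 90.75 g ÷ 70.9 g/mol = 1.27997 mol
Moles ÷ coefficient: Fe: 2.63921/2 = 1.32, Cl2: 1.27997/3 = 0.4267
(a) Cl2 has the smaller value, so Cl2 is the limiting reagent.
(b) Moles of FeCl3 = 1.27997 mol Cl2 × (2/3) = 0.853315 mol; mass = 0.853315 mol × 162.2 g/mol = 138.4 g
(c) Fe consumed = 1.27997 × (2/3) = 0.853315 mol; remaining = 2.63921 − 0.853315 = 1.7859 mol; mass = 1.7859 mol × 55.85 g/mol = 99.74 g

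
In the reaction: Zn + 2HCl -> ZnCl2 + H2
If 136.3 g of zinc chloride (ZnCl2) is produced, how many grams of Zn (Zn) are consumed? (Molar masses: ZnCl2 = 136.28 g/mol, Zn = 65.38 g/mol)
Moles of ZnCl2 = 136.3 g ÷ 136.28 g/mol = 1.00015 mol
Mole ratio: 1 mol Zn / 1 mol ZnCl2
Moles of Zn = 1.00015 × (1/1) = 1.00015 mol
Mass of Zn = 1.00015 mol × 65.38 g/mol = 65.39 g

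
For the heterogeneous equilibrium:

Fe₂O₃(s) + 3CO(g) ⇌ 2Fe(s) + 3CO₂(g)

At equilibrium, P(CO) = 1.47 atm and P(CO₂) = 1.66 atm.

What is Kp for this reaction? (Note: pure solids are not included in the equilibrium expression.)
K_p = 1.440

Solids (Fe₂O₃, Fe) are excluded.
Kp = P(CO₂)³/P(CO)³ = (1.66)³/(1.47)³ = 4.574/3.177 = 1.440.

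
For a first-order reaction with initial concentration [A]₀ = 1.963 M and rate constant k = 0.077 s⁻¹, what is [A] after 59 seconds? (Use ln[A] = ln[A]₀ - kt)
0.0209 M

ln[A] = ln[A]₀ - k·t = ln(1.963) - (0.077)·(59) = 0.6745 - 4.5430 = -3.8685
[A] = e^(-3.8685) = 0.0209 M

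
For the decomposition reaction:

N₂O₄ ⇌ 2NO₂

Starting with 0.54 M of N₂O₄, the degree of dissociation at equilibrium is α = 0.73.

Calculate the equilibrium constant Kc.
K_c = 4.2632

x = α·[A]₀ = 0.73 × 0.54 = 0.3942 M dissociated.
At eq: [N₂O₄] = 0.54 − 0.3942 = 0.1458 M; [NO₂] = 2x = 0.7884 M.
Kc = [NO₂]²/[N₂O₄] = (0.7884)²/0.1458 = 4.263.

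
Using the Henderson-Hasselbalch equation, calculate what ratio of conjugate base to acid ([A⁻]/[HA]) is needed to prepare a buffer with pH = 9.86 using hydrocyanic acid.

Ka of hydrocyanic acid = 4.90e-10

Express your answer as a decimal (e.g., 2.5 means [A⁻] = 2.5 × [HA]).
[A⁻]/[HA] = 3.550

pKa = −log(4.90e-10) = 9.3098. pH = pKa + log([A⁻]/[HA]). 9.86 = 9.3098 + log(ratio). log(ratio) = 9.86 − 9.3098 = 0.5502. ratio = 10^(0.5502) = 3.550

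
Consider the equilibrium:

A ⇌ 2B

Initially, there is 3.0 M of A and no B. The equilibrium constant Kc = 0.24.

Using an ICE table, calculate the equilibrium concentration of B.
[B] = 0.791 M

ICE: [A] = 3.0 − x, [B] = 2x.
Kc = (2x)²/(3.0 − x) = 0.24 ⇒ 4x² + 0.24x − 0.72 = 0.
x = (−0.24 + √(0.24² + 4·4·0.72))/(2·4) = (−0.24 + √11.578)/8 = 0.39532.
[B] = 2x = 0.791 M.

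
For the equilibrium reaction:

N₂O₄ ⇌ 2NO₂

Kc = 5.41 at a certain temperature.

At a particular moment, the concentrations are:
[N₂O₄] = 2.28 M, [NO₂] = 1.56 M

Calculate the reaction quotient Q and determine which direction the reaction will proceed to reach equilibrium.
Q = 1.067, Q < K, reaction proceeds forward (toward products)

Q = ([NO₂]^2) / ([N₂O₄])
  = ((1.56)^2) / ((2.28)) = 2.4336/2.28 = 1.067
Since Q = 1.067 < Kc = 5.41, the reaction proceeds forward (toward products) to reach equilibrium.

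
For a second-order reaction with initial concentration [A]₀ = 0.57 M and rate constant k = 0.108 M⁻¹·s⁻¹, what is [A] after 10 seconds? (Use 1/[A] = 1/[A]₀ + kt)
0.3528 M

1/[A] = 1/[A]₀ + k·t = 1/0.57 + (0.108)·(10) = 1.7544 + 1.0800 = 2.8344
[A] = 1/2.8344 = 0.3528 M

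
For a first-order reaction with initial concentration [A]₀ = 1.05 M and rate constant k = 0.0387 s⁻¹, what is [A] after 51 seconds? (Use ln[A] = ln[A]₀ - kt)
0.1459 M

ln[A] = ln[A]₀ - k·t = ln(1.05) - (0.0387)·(51) = 0.0488 - 1.9737 = -1.9249
[A] = e^(-1.9249) = 0.1459 M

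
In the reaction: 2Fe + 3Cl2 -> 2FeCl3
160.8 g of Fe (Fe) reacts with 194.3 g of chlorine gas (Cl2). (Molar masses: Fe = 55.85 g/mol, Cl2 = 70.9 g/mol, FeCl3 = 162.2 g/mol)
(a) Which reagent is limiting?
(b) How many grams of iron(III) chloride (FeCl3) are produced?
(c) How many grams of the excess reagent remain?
(a) Cl2, (b) 296.3 g, (c) 58.76 g

Moles of Fe = 160.8 g ÷ 55.85 g/mol = 2.87914 mol
Moles of Cl2 = 194.3 g ÷ 70.9 g/mol = 2.74048 mol
Moles ÷ coefficient: Fe: 2.87914/2 = 1.44, Cl2: 2.74048/3 = 0.9135
(a) Cl2 has the smaller value, so Cl2 is the limiting reagent.
(b) Moles of FeCl3 = 2.74048 mol Cl2 × (2/3) = 1.82699 mol; mass = 1.82699 mol × 162.2 g/mol = 296.3 g
(c) Fe consumed = 2.74048 × (2/3) = 1.82699 mol; remaining = 2.87914 − 1.82699 = 1.05215 mol; mass = 1.05215 mol × 55.85 g/mol = 58.76 g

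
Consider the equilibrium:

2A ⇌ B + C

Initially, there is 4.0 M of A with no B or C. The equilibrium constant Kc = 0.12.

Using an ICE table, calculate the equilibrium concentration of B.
[B] = 0.819 M

ICE: [A] = 4.0 − 2x, [B] = [C] = x.
Kc = x²/(4.0 − 2x)² = 0.12 ⇒ √Kc = x/(4.0 − 2x).
x = √0.12·4.0/(1 + 2√0.12) = 0.34641·4.0/1.6928 = 0.81854.
[B] = x = 0.819 M.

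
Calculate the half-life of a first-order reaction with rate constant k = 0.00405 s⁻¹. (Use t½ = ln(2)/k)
171.15 s

t½ = ln(2)/k = 0.6931/0.00405 = 171.15 s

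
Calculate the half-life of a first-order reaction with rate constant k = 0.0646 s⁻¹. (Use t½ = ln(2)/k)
10.73 s

t½ = ln(2)/k = 0.6931/0.0646 = 10.73 s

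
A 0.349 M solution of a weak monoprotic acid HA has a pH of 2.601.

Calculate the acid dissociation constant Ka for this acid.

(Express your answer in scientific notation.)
K_a = 1.81e-05

[H⁺] = 10^(−pH) = 10^(−2.601) = 2.506e-03 M. For HA ⇌ H⁺ + A⁻, Ka = x²/(C − x) = (2.506e-03)²/(0.349 − 2.506e-03) = 1.81e-05.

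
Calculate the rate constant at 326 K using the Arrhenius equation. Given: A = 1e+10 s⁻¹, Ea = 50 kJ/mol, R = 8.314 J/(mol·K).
9.73e+01 s⁻¹

k = A·exp(-Ea/(R·T)) = 1e+10·exp(-50000/(8.314·326)) = 1e+10·exp(-18.4477) = 1e+10·9.7334e-09 = 9.73e+01 s⁻¹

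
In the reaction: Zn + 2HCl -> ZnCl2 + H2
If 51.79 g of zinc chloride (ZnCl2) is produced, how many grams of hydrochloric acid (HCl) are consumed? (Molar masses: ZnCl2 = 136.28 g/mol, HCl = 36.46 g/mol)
Moles of ZnCl2 = 51.79 g ÷ 136.28 g/mol = 0.380026 mol
Mole ratio: 2 mol HCl / 1 mol ZnCl2
Moles of HCl = 0.380026 × (2/1) = 0.760053 mol
Mass of HCl = 0.760053 mol × 36.46 g/mol = 27.71 g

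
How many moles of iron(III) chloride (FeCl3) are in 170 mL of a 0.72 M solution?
Moles = Molarity × Volume (L)
Moles = 0.72 M × 0.17 L = 0.1224 mol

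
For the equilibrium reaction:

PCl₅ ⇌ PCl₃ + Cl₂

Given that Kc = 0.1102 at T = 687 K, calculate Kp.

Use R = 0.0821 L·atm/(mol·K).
K_p = 6.2156

Δn = (moles gaseous products) − (moles gaseous reactants) = 1
T = 687 K; RT = 0.0821 × 687 = 56.4027
Kp = Kc·(RT)^Δn = 0.1102 × (56.4027)^1 = 0.1102 × 56.4027 = 6.2156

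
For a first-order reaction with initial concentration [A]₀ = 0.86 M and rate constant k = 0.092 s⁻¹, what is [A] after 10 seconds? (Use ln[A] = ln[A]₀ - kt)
0.3427 M

ln[A] = ln[A]₀ - k·t = ln(0.86) - (0.092)·(10) = -0.1508 - 0.9200 = -1.0708
[A] = e^(-1.0708) = 0.3427 M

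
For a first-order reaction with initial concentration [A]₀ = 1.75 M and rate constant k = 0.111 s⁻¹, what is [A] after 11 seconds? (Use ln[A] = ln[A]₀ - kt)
0.5161 M

ln[A] = ln[A]₀ - k·t = ln(1.75) - (0.111)·(11) = 0.5596 - 1.2210 = -0.6614
[A] = e^(-0.6614) = 0.5161 M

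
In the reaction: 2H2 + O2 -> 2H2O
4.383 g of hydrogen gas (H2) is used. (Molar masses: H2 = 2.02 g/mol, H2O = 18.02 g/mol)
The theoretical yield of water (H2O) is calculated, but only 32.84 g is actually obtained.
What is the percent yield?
Moles of H2 = 4.383 g ÷ 2.02 g/mol = 2.1698 mol
Mole ratio: 2 mol H2O / 2 mol H2
Moles of H2O = 2.1698 × (2/2) = 2.1698 mol
Theoretical yield = 2.1698 mol × 18.02 g/mol = 39.1 g
Actual yield = 32.84 g
Percent yield = (32.84 / 39.1) × 100% = 84.0%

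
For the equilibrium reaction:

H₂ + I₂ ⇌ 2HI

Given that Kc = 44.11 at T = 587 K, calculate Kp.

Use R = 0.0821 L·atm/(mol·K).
K_p = 44.1100

Δn = (moles gaseous products) − (moles gaseous reactants) = 0
T = 587 K; RT = 0.0821 × 587 = 48.1927
Kp = Kc·(RT)^Δn = 44.11 × (48.1927)^0 = 44.11 × 1 = 44.1100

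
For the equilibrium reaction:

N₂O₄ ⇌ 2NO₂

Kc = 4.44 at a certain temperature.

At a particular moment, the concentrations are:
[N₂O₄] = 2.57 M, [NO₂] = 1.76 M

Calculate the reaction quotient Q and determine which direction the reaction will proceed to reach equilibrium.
Q = 1.205, Q < K, reaction proceeds forward (toward products)

Q = ([NO₂]^2) / ([N₂O₄])
  = ((1.76)^2) / ((2.57)) = 3.0976/2.57 = 1.205
Since Q = 1.205 < Kc = 4.44, the reaction proceeds forward (toward products) to reach equilibrium.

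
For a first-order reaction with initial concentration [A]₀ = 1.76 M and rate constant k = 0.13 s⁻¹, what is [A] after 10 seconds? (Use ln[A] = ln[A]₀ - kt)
0.4797 M

ln[A] = ln[A]₀ - k·t = ln(1.76) - (0.13)·(10) = 0.5653 - 1.3000 = -0.7347
[A] = e^(-0.7347) = 0.4797 M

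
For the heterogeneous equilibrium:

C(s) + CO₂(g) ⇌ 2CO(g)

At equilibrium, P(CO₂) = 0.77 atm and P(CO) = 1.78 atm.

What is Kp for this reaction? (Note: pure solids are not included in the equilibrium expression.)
K_p = 4.115

Solid C is excluded.
Kp = P(CO)²/P(CO₂) = (1.78)²/0.77 = 3.168/0.77 = 4.115.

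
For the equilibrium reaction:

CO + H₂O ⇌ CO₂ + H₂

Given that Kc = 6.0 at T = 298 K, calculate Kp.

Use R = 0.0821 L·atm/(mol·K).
K_p = 6.0000

Δn = (moles gaseous products) − (moles gaseous reactants) = 0
T = 298 K; RT = 0.0821 × 298 = 24.4658
Kp = Kc·(RT)^Δn = 6.0 × (24.4658)^0 = 6.0 × 1 = 6.0000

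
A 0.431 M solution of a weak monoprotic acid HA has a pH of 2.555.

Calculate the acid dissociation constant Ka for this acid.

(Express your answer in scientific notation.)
K_a = 1.81e-05

[H⁺] = 10^(−pH) = 10^(−2.555) = 2.786e-03 M. For HA ⇌ H⁺ + A⁻, Ka = x²/(C − x) = (2.786e-03)²/(0.431 − 2.786e-03) = 1.81e-05.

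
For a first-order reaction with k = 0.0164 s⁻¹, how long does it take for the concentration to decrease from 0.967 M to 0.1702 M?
105.93 s

From ln[A] = ln[A]₀ - k·t: t = ln([A]₀/[A])/k = ln(0.967/0.1702)/0.0164 = ln(5.6816)/0.0164 = 1.7372/0.0164 = 105.93 s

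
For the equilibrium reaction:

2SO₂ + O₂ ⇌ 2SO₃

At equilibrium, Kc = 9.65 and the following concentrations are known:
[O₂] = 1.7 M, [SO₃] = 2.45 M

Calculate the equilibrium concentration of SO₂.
[SO₂] = 0.6049 M

Kc = ([SO₃]^2) / ([SO₂]^2 × [O₂]) = 9.65
[SO₂]^2 = (product terms)/(Kc · other reactant terms) = 6.0025 / (9.65 · 1.7) = 0.36589
[SO₂] = (0.36589)^(1/2) = 0.6049 M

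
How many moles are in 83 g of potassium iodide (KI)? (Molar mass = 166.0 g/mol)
Moles = 83 g ÷ 166.0 g/mol = 0.5 mol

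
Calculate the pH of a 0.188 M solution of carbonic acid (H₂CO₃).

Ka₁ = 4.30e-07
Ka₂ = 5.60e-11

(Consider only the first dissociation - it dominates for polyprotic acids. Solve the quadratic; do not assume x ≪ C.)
pH = 3.55

x² + Ka₁·x − Ka₁·C = 0 with Ka₁ = 4.30e-07, C = 0.188.
x = (−Ka₁ + √(Ka₁² + 4·Ka₁·C))/2 = 2.8411e-04 M, so pH = 3.55.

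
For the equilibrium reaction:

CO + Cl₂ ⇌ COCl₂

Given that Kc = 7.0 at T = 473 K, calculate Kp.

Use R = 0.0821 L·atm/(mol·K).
K_p = 0.1803

Δn = (moles gaseous products) − (moles gaseous reactants) = -1
T = 473 K; RT = 0.0821 × 473 = 38.8333
Kp = Kc·(RT)^Δn = 7.0 × (38.8333)^-1 = 7.0 × 0.0257511 = 0.1803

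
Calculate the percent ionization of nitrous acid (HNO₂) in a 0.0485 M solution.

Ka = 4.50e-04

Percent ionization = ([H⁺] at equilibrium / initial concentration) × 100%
Percent ionization = 9.18%

Let x = [H⁺]. Ka = x²/(C - x) ⇒ x² + (4.50e-04)x - (4.50e-04)(0.0485) = 0. x = 4.4521e-03. Percent = (4.4521e-03/0.0485) × 100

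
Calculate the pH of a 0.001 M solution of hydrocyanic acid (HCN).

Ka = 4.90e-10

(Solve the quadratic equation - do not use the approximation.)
pH = 6.16

x² + Ka×x - Ka×C = 0. Using quadratic formula: [H⁺] = 6.9976e-07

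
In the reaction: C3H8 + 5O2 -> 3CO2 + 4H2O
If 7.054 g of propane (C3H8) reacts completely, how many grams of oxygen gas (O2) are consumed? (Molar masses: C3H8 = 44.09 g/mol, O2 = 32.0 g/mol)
Moles of C3H8 = 7.054 g ÷ 44.09 g/mol = 0.159991 mol
Mole ratio: 5 mol O2 / 1 mol C3H8
Moles of O2 = 0.159991 × (5/1) = 0.799955 mol
Mass of O2 = 0.799955 mol × 32.0 g/mol = 25.6 g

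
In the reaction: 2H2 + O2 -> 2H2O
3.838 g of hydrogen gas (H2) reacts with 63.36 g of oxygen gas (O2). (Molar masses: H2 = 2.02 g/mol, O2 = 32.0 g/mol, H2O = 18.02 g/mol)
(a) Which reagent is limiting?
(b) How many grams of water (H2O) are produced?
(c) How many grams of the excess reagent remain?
(a) H2, (b) 34.24 g, (c) 32.96 g

Moles of H2 = 3.838 g ÷ 2.02 g/mol = 1.9 mol
Moles of O2 = 63.36 g ÷ 32.0 g/mol = 1.98 mol
Moles ÷ coefficient: H2: 1.9/2 = 0.95, O2: 1.98/1 = 1.98
(a) H2 has the smaller value, so H2 is the limiting reagent.
(b) Moles of H2O = 1.9 mol H2 × (2/2) = 1.9 mol; mass = 1.9 mol × 18.02 g/mol = 34.24 g
(c) O2 consumed = 1.9 × (1/2) = 0.95 mol; remaining = 1.98 − 0.95 = 1.03 mol; mass = 1.03 mol × 32.0 g/mol = 32.96 g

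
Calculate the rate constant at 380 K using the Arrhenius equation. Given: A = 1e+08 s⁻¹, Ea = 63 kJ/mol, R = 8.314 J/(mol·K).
2.19e-01 s⁻¹

k = A·exp(-Ea/(R·T)) = 1e+08·exp(-63000/(8.314·380)) = 1e+08·exp(-19.9410) = 1e+08·2.1864e-09 = 2.19e-01 s⁻¹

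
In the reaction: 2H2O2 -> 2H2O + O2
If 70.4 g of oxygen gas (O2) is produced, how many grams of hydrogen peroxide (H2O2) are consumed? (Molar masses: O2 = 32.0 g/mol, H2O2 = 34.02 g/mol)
Moles of O2 = 70.4 g ÷ 32.0 g/mol = 2.2 mol
Mole ratio: 2 mol H2O2 / 1 mol O2
Moles of H2O2 = 2.2 × (2/1) = 4.4 mol
Mass of H2O2 = 4.4 mol × 34.02 g/mol = 149.7 g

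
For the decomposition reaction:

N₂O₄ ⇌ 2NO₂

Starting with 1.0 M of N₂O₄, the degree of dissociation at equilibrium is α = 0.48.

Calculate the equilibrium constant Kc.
K_c = 1.7723

x = α·[A]₀ = 0.48 × 1.0 = 0.48 M dissociated.
At eq: [N₂O₄] = 1.0 − 0.48 = 0.52 M; [NO₂] = 2x = 0.96 M.
Kc = [NO₂]²/[N₂O₄] = (0.96)²/0.52 = 1.772.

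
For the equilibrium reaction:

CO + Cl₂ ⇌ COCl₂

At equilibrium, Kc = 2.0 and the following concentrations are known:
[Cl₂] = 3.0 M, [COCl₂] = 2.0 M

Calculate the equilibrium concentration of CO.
[CO] = 0.3333 M

Kc = ([COCl₂]) / ([CO] × [Cl₂]) = 2.0
[CO]^1 = (product terms)/(Kc · other reactant terms) = 2 / (2.0 · 3) = 0.33333
[CO] = 0.3333 M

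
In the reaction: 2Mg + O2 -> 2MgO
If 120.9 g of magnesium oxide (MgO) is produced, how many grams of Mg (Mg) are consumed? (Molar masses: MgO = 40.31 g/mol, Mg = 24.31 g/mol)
Moles of MgO = 120.9 g ÷ 40.31 g/mol = 2.99926 mol
Mole ratio: 2 mol Mg / 2 mol MgO
Moles of Mg = 2.99926 × (2/2) = 2.99926 mol
Mass of Mg = 2.99926 mol × 24.31 g/mol = 72.91 g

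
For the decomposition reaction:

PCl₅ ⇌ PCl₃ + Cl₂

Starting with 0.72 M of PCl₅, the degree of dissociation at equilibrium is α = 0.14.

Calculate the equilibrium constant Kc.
K_c = 0.0164

x = α·[A]₀ = 0.14 × 0.72 = 0.1008 M dissociated.
At eq: [PCl₅] = 0.72 − 0.1008 = 0.6192 M; [PCl₃] = [Cl₂] = x = 0.1008 M.
Kc = [PCl₃][Cl₂]/[PCl₅] = (0.1008)²/0.6192 = 0.01641.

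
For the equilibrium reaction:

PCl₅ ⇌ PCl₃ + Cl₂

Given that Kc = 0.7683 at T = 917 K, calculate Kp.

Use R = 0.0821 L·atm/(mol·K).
K_p = 57.8420

Δn = (moles gaseous products) − (moles gaseous reactants) = 1
T = 917 K; RT = 0.0821 × 917 = 75.2857
Kp = Kc·(RT)^Δn = 0.7683 × (75.2857)^1 = 0.7683 × 75.2857 = 57.8420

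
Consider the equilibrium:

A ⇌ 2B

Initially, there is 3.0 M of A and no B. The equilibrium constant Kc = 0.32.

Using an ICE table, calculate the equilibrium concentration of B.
[B] = 0.903 M

ICE: [A] = 3.0 − x, [B] = 2x.
Kc = (2x)²/(3.0 − x) = 0.32 ⇒ 4x² + 0.32x − 0.96 = 0.
x = (−0.32 + √(0.32² + 4·4·0.96))/(2·4) = (−0.32 + √15.462)/8 = 0.45153.
[B] = 2x = 0.903 M.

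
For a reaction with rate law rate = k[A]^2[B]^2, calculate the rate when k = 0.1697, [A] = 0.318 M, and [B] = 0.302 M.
0.001565 M/s

rate = k·[A]^2·[B]^2 = 0.1697·(0.318)^2·(0.302)^2 = 0.1697·0.101124·0.091204 = 0.001565 M/s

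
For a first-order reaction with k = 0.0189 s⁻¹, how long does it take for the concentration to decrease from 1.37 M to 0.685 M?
36.67 s

From ln[A] = ln[A]₀ - k·t: t = ln([A]₀/[A])/k = ln(1.37/0.685)/0.0189 = ln(2.0000)/0.0189 = 0.6931/0.0189 = 36.67 s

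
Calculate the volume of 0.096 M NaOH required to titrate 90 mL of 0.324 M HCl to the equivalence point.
V_{base} = 303.7 mL

At equivalence: moles acid = moles base.
moles HCl = 0.324 M × 0.09 L = 0.02916 mol
V_NaOH = 0.02916 mol ÷ 0.096 M = 0.3037 L = 303.7 mL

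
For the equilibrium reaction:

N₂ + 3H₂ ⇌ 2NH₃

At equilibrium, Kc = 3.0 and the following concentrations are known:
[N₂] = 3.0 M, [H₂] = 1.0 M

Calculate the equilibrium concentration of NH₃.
[NH₃] = 3.0000 M

Kc = ([NH₃]^2) / ([N₂] × [H₂]^3) = 3.0
[NH₃]^2 = Kc · (reactant terms)/(other product terms) = 3.0 · 3 / 1 = 9
[NH₃] = (9)^(1/2) = 3.0000 M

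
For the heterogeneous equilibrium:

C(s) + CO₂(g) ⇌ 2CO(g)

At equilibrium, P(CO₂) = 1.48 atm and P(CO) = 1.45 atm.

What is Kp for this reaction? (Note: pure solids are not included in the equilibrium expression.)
K_p = 1.421

Solid C is excluded.
Kp = P(CO)²/P(CO₂) = (1.45)²/1.48 = 2.103/1.48 = 1.421.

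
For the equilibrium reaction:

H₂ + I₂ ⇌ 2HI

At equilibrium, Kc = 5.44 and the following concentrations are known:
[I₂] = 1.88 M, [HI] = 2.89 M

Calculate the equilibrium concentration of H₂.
[H₂] = 0.8167 M

Kc = ([HI]^2) / ([H₂] × [I₂]) = 5.44
[H₂]^1 = (product terms)/(Kc · other reactant terms) = 8.3521 / (5.44 · 1.88) = 0.81666
[H₂] = 0.8167 M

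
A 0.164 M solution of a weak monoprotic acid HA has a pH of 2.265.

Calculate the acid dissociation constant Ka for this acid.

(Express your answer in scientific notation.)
K_a = 1.86e-04

[H⁺] = 10^(−pH) = 10^(−2.265) = 5.433e-03 M. For HA ⇌ H⁺ + A⁻, Ka = x²/(C − x) = (5.433e-03)²/(0.164 − 5.433e-03) = 1.86e-04.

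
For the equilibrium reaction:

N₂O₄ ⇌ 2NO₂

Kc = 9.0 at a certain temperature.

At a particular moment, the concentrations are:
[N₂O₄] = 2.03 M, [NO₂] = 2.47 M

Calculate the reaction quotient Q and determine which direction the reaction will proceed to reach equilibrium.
Q = 3.005, Q < K, reaction proceeds forward (toward products)

Q = ([NO₂]^2) / ([N₂O₄])
  = ((2.47)^2) / ((2.03)) = 6.1009/2.03 = 3.005
Since Q = 3.005 < Kc = 9.0, the reaction proceeds forward (toward products) to reach equilibrium.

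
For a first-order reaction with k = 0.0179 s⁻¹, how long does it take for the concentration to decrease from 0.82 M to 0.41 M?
38.72 s

From ln[A] = ln[A]₀ - k·t: t = ln([A]₀/[A])/k = ln(0.82/0.41)/0.0179 = ln(2.0000)/0.0179 = 0.6931/0.0179 = 38.72 s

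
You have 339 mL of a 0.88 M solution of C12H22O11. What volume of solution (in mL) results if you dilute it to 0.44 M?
Using M₁V₁ = M₂V₂:
0.88 × 339 = 0.44 × V₂
V₂ = (0.88 × 339) / 0.44 = 678 mL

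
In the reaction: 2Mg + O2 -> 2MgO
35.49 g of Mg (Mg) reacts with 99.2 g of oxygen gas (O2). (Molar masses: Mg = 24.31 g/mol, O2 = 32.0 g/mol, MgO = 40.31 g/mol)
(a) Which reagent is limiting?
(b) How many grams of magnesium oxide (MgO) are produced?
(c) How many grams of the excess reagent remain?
(a) Mg, (b) 58.85 g, (c) 75.84 g

Moles of Mg = 35.49 g ÷ 24.31 g/mol = 1.45989 mol
Moles of O2 = 99.2 g ÷ 32.0 g/mol = 3.1 mol
Moles ÷ coefficient: Mg: 1.45989/2 = 0.7299, O2: 3.1/1 = 3.1
(a) Mg has the smaller value, so Mg is the limiting reagent.
(b) Moles of MgO = 1.45989 mol Mg × (2/2) = 1.45989 mol; mass = 1.45989 mol × 40.31 g/mol = 58.85 g
(c) O2 consumed = 1.45989 × (1/2) = 0.729947 mol; remaining = 3.1 − 0.729947 = 2.37005 mol; mass = 2.37005 mol × 32.0 g/mol = 75.84 g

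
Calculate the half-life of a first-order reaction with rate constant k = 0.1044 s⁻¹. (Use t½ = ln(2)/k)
6.64 s

t½ = ln(2)/k = 0.6931/0.1044 = 6.64 s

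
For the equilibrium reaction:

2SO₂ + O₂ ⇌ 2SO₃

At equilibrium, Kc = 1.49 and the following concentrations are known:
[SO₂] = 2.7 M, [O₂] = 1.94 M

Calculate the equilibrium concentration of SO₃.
[SO₃] = 4.5905 M

Kc = ([SO₃]^2) / ([SO₂]^2 × [O₂]) = 1.49
[SO₃]^2 = Kc · (reactant terms)/(other product terms) = 1.49 · 14.143 / 1 = 21.072
[SO₃] = (21.072)^(1/2) = 4.5905 M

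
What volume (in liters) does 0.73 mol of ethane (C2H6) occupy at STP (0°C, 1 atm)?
At STP, 1 mol of gas occupies 22.4 L
Volume = 0.73 mol × 22.4 L/mol = 16.35 L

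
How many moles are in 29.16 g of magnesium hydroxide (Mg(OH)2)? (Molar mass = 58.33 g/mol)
Moles = 29.16 g ÷ 58.33 g/mol = 0.4999 mol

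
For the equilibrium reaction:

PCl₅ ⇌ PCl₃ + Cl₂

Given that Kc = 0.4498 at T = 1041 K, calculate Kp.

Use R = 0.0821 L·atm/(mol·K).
K_p = 38.4427

Δn = (moles gaseous products) − (moles gaseous reactants) = 1
T = 1041 K; RT = 0.0821 × 1041 = 85.4661
Kp = Kc·(RT)^Δn = 0.4498 × (85.4661)^1 = 0.4498 × 85.4661 = 38.4427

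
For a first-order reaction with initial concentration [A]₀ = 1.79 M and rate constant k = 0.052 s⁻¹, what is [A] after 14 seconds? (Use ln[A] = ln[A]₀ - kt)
0.8643 M

ln[A] = ln[A]₀ - k·t = ln(1.79) - (0.052)·(14) = 0.5822 - 0.7280 = -0.1458
[A] = e^(-0.1458) = 0.8643 M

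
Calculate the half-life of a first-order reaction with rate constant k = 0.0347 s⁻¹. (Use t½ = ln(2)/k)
19.98 s

t½ = ln(2)/k = 0.6931/0.0347 = 19.98 s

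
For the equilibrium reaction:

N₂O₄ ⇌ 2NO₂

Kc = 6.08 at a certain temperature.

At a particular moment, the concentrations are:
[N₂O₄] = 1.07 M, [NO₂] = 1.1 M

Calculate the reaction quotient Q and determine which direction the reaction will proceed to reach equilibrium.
Q = 1.131, Q < K, reaction proceeds forward (toward products)

Q = ([NO₂]^2) / ([N₂O₄])
  = ((1.1)^2) / ((1.07)) = 1.21/1.07 = 1.131
Since Q = 1.131 < Kc = 6.08, the reaction proceeds forward (toward products) to reach equilibrium.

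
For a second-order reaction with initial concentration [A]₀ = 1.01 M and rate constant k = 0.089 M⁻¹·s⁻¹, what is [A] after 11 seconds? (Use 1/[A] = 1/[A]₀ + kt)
0.5078 M

1/[A] = 1/[A]₀ + k·t = 1/1.01 + (0.089)·(11) = 0.9901 + 0.9790 = 1.9691
[A] = 1/1.9691 = 0.5078 M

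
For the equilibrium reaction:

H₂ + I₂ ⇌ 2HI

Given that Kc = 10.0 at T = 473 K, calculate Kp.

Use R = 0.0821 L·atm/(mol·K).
K_p = 10.0000

Δn = (moles gaseous products) − (moles gaseous reactants) = 0
T = 473 K; RT = 0.0821 × 473 = 38.8333
Kp = Kc·(RT)^Δn = 10.0 × (38.8333)^0 = 10.0 × 1 = 10.0000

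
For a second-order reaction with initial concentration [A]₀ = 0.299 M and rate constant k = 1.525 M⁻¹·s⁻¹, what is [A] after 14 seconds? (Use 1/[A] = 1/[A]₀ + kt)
0.0405 M

1/[A] = 1/[A]₀ + k·t = 1/0.299 + (1.525)·(14) = 3.3445 + 21.3500 = 24.6945
[A] = 1/24.6945 = 0.0405 M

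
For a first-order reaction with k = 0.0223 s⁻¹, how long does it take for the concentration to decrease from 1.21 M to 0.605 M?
31.08 s

From ln[A] = ln[A]₀ - k·t: t = ln([A]₀/[A])/k = ln(1.21/0.605)/0.0223 = ln(2.0000)/0.0223 = 0.6931/0.0223 = 31.08 s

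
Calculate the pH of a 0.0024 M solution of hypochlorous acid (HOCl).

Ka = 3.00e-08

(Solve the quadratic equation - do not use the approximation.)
pH = 5.07

x² + Ka×x - Ka×C = 0. Using quadratic formula: [H⁺] = 8.4703e-06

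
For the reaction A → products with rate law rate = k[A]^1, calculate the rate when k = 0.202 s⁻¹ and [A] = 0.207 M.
0.04181 M/s

rate = k·[A]^1 = 0.202·(0.207)^1 = 0.202·0.207 = 0.04181 M/s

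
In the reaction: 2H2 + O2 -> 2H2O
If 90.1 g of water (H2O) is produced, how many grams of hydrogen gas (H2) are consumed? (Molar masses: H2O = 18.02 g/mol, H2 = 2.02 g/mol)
Moles of H2O = 90.1 g ÷ 18.02 g/mol = 5 mol
Mole ratio: 2 mol H2 / 2 mol H2O
Moles of H2 = 5 × (2/2) = 5 mol
Mass of H2 = 5 mol × 2.02 g/mol = 10.1 g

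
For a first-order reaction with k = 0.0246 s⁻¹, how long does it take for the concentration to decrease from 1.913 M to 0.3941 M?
64.22 s

From ln[A] = ln[A]₀ - k·t: t = ln([A]₀/[A])/k = ln(1.913/0.3941)/0.0246 = ln(4.8541)/0.0246 = 1.5798/0.0246 = 64.22 s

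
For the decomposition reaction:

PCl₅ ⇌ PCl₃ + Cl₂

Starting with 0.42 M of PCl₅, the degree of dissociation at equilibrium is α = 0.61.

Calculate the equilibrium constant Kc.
K_c = 0.4007

x = α·[A]₀ = 0.61 × 0.42 = 0.2562 M dissociated.
At eq: [PCl₅] = 0.42 − 0.2562 = 0.1638 M; [PCl₃] = [Cl₂] = x = 0.2562 M.
Kc = [PCl₃][Cl₂]/[PCl₅] = (0.2562)²/0.1638 = 0.4007.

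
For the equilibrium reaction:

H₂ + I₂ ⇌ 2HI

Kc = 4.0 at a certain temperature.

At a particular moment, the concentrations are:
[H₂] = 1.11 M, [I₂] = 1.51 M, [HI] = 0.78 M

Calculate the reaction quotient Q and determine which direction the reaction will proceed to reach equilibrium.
Q = 0.363, Q < K, reaction proceeds forward (toward products)

Q = ([HI]^2) / ([H₂] × [I₂])
  = ((0.78)^2) / ((1.11)·(1.51)) = 0.6084/1.6761 = 0.363
Since Q = 0.363 < Kc = 4.0, the reaction proceeds forward (toward products) to reach equilibrium.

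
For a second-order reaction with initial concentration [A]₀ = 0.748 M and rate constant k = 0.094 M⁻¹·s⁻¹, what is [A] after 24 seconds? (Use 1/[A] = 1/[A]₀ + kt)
0.2783 M

1/[A] = 1/[A]₀ + k·t = 1/0.748 + (0.094)·(24) = 1.3369 + 2.2560 = 3.5929
[A] = 1/3.5929 = 0.2783 M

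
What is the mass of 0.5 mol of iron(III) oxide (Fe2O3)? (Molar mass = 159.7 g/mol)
Mass = 0.5 mol × 159.7 g/mol = 79.85 g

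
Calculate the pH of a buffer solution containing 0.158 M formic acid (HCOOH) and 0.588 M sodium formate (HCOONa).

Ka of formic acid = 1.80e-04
pH = 4.32

pKa = -log(1.80e-04) = 3.74. pH = pKa + log([A⁻]/[HA]) = 3.74 + log(0.588/0.158)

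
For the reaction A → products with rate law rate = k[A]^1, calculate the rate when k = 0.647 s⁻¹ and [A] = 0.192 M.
0.1242 M/s

rate = k·[A]^1 = 0.647·(0.192)^1 = 0.647·0.192 = 0.1242 M/s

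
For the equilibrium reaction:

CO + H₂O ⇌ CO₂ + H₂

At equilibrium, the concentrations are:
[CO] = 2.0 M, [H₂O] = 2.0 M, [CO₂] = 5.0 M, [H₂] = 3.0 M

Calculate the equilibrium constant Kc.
K_c = 3.7500

Kc = ([CO₂] × [H₂]) / ([CO] × [H₂O])
   = ((5.0)·(3.0)) / ((2.0)·(2.0))
   = 15 / 4 = 3.7500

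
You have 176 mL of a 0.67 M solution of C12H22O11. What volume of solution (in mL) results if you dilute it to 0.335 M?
Using M₁V₁ = M₂V₂:
0.67 × 176 = 0.335 × V₂
V₂ = (0.67 × 176) / 0.335 = 352 mL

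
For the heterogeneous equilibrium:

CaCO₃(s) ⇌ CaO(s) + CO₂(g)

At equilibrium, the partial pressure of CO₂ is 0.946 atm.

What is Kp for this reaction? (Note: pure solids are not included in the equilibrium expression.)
K_p = 0.946

Solids (CaCO₃, CaO) have activity 1 and are excluded.
Kp = P(CO₂) = 0.946.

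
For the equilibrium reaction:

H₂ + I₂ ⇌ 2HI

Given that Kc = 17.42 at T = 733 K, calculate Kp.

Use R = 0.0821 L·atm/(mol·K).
K_p = 17.4200

Δn = (moles gaseous products) − (moles gaseous reactants) = 0
T = 733 K; RT = 0.0821 × 733 = 60.1793
Kp = Kc·(RT)^Δn = 17.42 × (60.1793)^0 = 17.42 × 1 = 17.4200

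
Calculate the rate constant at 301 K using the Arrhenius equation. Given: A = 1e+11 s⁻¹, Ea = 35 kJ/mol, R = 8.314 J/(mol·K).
8.43e+04 s⁻¹

k = A·exp(-Ea/(R·T)) = 1e+11·exp(-35000/(8.314·301)) = 1e+11·exp(-13.9859) = 1e+11·8.4331e-07 = 8.43e+04 s⁻¹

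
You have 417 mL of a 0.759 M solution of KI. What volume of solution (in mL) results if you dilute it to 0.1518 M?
Using M₁V₁ = M₂V₂:
0.759 × 417 = 0.1518 × V₂
V₂ = (0.759 × 417) / 0.1518 = 2085 mL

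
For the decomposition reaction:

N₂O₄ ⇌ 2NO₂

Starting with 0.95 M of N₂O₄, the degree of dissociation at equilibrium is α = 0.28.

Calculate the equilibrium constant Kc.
K_c = 0.4138

x = α·[A]₀ = 0.28 × 0.95 = 0.266 M dissociated.
At eq: [N₂O₄] = 0.95 − 0.266 = 0.684 M; [NO₂] = 2x = 0.532 M.
Kc = [NO₂]²/[N₂O₄] = (0.532)²/0.684 = 0.4138.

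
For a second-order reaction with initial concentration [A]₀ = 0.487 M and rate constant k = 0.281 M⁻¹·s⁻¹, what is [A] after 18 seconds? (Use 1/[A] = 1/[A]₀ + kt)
0.1406 M

1/[A] = 1/[A]₀ + k·t = 1/0.487 + (0.281)·(18) = 2.0534 + 5.0580 = 7.1114
[A] = 1/7.1114 = 0.1406 M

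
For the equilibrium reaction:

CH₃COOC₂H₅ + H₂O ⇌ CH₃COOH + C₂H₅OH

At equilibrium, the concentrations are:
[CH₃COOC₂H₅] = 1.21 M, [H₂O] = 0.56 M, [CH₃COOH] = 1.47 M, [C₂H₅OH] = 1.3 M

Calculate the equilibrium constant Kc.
K_c = 2.8202

Kc = ([CH₃COOH] × [C₂H₅OH]) / ([CH₃COOC₂H₅] × [H₂O])
   = ((1.47)·(1.3)) / ((1.21)·(0.56))
   = 1.911 / 0.6776 = 2.8202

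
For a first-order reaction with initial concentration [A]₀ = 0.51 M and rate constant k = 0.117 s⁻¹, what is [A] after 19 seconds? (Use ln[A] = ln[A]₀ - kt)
0.0552 M

ln[A] = ln[A]₀ - k·t = ln(0.51) - (0.117)·(19) = -0.6733 - 2.2230 = -2.8963
[A] = e^(-2.8963) = 0.0552 M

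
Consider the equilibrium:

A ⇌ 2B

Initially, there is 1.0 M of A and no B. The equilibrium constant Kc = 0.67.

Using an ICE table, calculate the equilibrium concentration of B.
[B] = 0.668 M

ICE: [A] = 1.0 − x, [B] = 2x.
Kc = (2x)²/(1.0 − x) = 0.67 ⇒ 4x² + 0.67x − 0.67 = 0.
x = (−0.67 + √(0.67² + 4·4·0.67))/(2·4) = (−0.67 + √11.169)/8 = 0.334.
[B] = 2x = 0.668 M.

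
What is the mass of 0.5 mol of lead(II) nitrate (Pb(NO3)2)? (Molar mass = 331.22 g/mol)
Mass = 0.5 mol × 331.22 g/mol = 165.6 g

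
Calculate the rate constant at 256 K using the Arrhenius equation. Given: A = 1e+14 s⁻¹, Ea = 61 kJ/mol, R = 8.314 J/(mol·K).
3.57e+01 s⁻¹

k = A·exp(-Ea/(R·T)) = 1e+14·exp(-61000/(8.314·256)) = 1e+14·exp(-28.6602) = 1e+14·3.5729e-13 = 3.57e+01 s⁻¹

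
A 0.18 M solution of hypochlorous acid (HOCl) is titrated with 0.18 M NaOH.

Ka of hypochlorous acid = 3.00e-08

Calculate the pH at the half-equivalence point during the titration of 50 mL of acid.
pH = pKa = 7.52

At the half-equivalence point, [HA] = [A⁻], so by Henderson–Hasselbalch pH = pKa + log(1) = pKa.
pKa = −log(3.00e-08) = 7.52.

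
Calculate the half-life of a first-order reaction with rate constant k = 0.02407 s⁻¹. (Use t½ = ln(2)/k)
28.80 s

t½ = ln(2)/k = 0.6931/0.02407 = 28.80 s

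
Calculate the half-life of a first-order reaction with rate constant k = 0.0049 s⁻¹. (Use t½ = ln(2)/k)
141.46 s

t½ = ln(2)/k = 0.6931/0.0049 = 141.46 s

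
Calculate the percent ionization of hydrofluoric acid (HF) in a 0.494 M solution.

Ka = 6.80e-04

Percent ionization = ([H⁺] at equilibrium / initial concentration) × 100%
Percent ionization = 3.64%

Let x = [H⁺]. Ka = x²/(C - x) ⇒ x² + (6.80e-04)x - (6.80e-04)(0.494) = 0. x = 1.7991e-02. Percent = (1.7991e-02/0.494) × 100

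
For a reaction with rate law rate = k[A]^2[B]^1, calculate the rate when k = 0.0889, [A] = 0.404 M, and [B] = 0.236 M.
0.003424 M/s

rate = k·[A]^2·[B]^1 = 0.0889·(0.404)^2·(0.236)^1 = 0.0889·0.163216·0.236 = 0.003424 M/s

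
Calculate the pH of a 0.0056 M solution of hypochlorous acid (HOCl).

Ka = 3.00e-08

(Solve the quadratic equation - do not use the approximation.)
pH = 4.89

x² + Ka×x - Ka×C = 0. Using quadratic formula: [H⁺] = 1.2946e-05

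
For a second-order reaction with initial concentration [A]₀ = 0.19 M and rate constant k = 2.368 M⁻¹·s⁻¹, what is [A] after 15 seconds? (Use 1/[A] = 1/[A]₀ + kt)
0.0245 M

1/[A] = 1/[A]₀ + k·t = 1/0.19 + (2.368)·(15) = 5.2632 + 35.5200 = 40.7832
[A] = 1/40.7832 = 0.0245 M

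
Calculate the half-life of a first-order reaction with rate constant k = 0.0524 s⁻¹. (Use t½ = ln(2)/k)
13.23 s

t½ = ln(2)/k = 0.6931/0.0524 = 13.23 s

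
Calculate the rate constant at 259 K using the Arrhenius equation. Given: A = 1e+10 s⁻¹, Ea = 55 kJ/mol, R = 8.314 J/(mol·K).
8.08e-02 s⁻¹

k = A·exp(-Ea/(R·T)) = 1e+10·exp(-55000/(8.314·259)) = 1e+10·exp(-25.5419) = 1e+10·8.0780e-12 = 8.08e-02 s⁻¹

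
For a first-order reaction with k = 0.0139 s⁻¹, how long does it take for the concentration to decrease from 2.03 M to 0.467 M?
105.72 s

From ln[A] = ln[A]₀ - k·t: t = ln([A]₀/[A])/k = ln(2.03/0.467)/0.0139 = ln(4.3469)/0.0139 = 1.4695/0.0139 = 105.72 s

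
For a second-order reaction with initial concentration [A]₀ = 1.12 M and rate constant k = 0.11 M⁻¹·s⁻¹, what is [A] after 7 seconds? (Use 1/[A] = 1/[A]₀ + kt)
0.6014 M

1/[A] = 1/[A]₀ + k·t = 1/1.12 + (0.11)·(7) = 0.8929 + 0.7700 = 1.6629
[A] = 1/1.6629 = 0.6014 M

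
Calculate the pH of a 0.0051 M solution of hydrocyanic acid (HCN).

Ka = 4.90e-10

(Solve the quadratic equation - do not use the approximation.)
pH = 5.80

x² + Ka×x - Ka×C = 0. Using quadratic formula: [H⁺] = 1.5806e-06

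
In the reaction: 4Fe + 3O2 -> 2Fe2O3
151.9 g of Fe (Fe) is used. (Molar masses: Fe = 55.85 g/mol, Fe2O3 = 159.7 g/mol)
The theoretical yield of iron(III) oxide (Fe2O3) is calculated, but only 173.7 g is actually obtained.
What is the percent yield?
Moles of Fe = 151.9 g ÷ 55.85 g/mol = 2.71979 mol
Mole ratio: 2 mol Fe2O3 / 4 mol Fe
Moles of Fe2O3 = 2.71979 × (2/4) = 1.35989 mol
Theoretical yield = 1.35989 mol × 159.7 g/mol = 217.17 g
Actual yield = 173.7 g
Percent yield = (173.7 / 217.17) × 100% = 80.0%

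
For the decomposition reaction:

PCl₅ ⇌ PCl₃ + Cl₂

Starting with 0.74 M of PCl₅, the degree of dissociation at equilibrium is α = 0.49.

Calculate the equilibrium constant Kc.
K_c = 0.3484

x = α·[A]₀ = 0.49 × 0.74 = 0.3626 M dissociated.
At eq: [PCl₅] = 0.74 − 0.3626 = 0.3774 M; [PCl₃] = [Cl₂] = x = 0.3626 M.
Kc = [PCl₃][Cl₂]/[PCl₅] = (0.3626)²/0.3774 = 0.3484.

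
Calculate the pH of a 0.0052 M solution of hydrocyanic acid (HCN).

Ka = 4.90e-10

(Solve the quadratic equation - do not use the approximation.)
pH = 5.80

x² + Ka×x - Ka×C = 0. Using quadratic formula: [H⁺] = 1.5960e-06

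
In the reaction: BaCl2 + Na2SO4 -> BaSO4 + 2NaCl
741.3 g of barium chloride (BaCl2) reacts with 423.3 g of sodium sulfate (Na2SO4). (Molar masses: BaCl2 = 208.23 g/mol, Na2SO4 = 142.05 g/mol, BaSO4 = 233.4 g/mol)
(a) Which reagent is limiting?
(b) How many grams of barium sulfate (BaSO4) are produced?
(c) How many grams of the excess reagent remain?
(a) Na2SO4, (b) 695.5 g, (c) 120.8 g

Moles of BaCl2 = 741.3 g ÷ 208.23 g/mol = 3.56001 mol
Moles of Na2SO4 = 423.3 g ÷ 142.05 g/mol = 2.97994 mol
Moles ÷ coefficient: BaCl2: 3.56001/1 = 3.56, Na2SO4: 2.97994/1 = 2.98
(a) Na2SO4 has the smaller value, so Na2SO4 is the limiting reagent.
(b) Moles of BaSO4 = 2.97994 mol Na2SO4 × (1/1) = 2.97994 mol; mass = 2.97994 mol × 233.4 g/mol = 695.5 g
(c) BaCl2 consumed = 2.97994 × (1/1) = 2.97994 mol; remaining = 3.56001 − 2.97994 = 0.580069 mol; mass = 0.580069 mol × 208.23 g/mol = 120.8 g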